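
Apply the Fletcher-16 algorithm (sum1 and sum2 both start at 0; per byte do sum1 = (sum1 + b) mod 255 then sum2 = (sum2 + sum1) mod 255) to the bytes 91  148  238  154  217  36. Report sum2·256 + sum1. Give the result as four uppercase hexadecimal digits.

6E77

Running sums (mod 255):
  after byte 0 (91): sum1=91, sum2=91
  after byte 1 (148): sum1=239, sum2=75
  after byte 2 (238): sum1=222, sum2=42
  after byte 3 (154): sum1=121, sum2=163
  after byte 4 (217): sum1=83, sum2=246
  after byte 5 (36): sum1=119, sum2=110
Checksum = sum2·256 + sum1 = 110·256 + 119 = 28279 = 0x6E77.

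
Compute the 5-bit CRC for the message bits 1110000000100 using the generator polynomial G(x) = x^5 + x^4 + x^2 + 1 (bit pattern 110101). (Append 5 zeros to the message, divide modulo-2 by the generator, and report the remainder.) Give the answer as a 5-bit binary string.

01100

Append 5 zeros: 111000000010000000. Divide by 110101 (XOR where the leading bit is 1):
  pos 0: 111000 XOR 110101 = 001101
  pos 2: 110100 XOR 110101 = 000001
  pos 7: 100100 XOR 110101 = 010001
  pos 8: 100010 XOR 110101 = 010111
  pos 9: 101110 XOR 110101 = 011011
  pos 10: 110110 XOR 110101 = 000011
Remainder (last 5 bits) = 01100. This is the CRC / FCS.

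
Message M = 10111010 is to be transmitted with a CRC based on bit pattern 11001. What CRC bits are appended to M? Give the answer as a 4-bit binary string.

Append 4 zeros: 101110100000. Divide by 11001 (XOR where the leading bit is 1):
  pos 0: 10111 XOR 11001 = 01110
  pos 1: 11100 XOR 11001 = 00101
  pos 3: 10110 XOR 11001 = 01111
  pos 4: 11110 XOR 11001 = 00111
  pos 6: 11100 XOR 11001 = 00101
Remainder (last 4 bits) = 1010. This is the CRC / FCS.

1010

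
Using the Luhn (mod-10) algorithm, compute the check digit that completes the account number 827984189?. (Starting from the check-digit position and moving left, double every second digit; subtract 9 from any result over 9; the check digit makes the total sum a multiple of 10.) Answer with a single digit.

7

Partial digits right→left: 9 8 1 4 8 9 7 2 8
Double every second digit counting from the check-digit position (so the 1st, 3rd, 5th, ... of the partial from the right).
  doubled (with −9 where >9): 9 2 7 5 7 → sum 30
  kept as-is: 8 4 9 2 → sum 23
Total = 30 + 23 = 53.
Check digit = (10 − (53 mod 10)) mod 10 = 7.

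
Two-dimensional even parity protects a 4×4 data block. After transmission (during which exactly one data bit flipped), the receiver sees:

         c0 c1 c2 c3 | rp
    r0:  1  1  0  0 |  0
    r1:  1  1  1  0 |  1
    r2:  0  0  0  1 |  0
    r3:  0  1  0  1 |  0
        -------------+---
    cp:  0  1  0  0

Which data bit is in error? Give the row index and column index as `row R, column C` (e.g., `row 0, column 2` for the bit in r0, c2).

Recompute each row's even parity and compare to rp:
  r0: data parity 0, sent rp 0 → ok
  r1: data parity 1, sent rp 1 → ok
  r2: data parity 1, sent rp 0 → mismatch
  r3: data parity 0, sent rp 0 → ok
Recompute each column's even parity and compare to cp:
  c0: data parity 0, sent cp 0 → ok
  c1: data parity 1, sent cp 1 → ok
  c2: data parity 1, sent cp 0 → mismatch
  c3: data parity 0, sent cp 0 → ok
Exactly one row (r2) and one column (c2) fail → the flipped bit is at their intersection.

row 2, column 2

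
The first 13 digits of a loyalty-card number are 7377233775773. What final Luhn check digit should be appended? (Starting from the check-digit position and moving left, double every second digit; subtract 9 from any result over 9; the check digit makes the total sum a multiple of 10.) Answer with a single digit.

Partial digits right→left: 3 7 7 5 7 7 3 3 2 7 7 3 7
Double every second digit counting from the check-digit position (so the 1st, 3rd, 5th, ... of the partial from the right).
  doubled (with −9 where >9): 6 5 5 6 4 5 5 → sum 36
  kept as-is: 7 5 7 3 7 3 → sum 32
Total = 36 + 32 = 68.
Check digit = (10 − (68 mod 10)) mod 10 = 2.

2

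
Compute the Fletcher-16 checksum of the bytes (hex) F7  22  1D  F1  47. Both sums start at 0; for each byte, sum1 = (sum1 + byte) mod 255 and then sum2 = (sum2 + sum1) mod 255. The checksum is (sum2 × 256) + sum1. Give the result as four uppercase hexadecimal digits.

Running sums (mod 255):
  after byte 0 (F7): sum1=247, sum2=247
  after byte 1 (22): sum1=26, sum2=18
  after byte 2 (1D): sum1=55, sum2=73
  after byte 3 (F1): sum1=41, sum2=114
  after byte 4 (47): sum1=112, sum2=226
Checksum = sum2·256 + sum1 = 226·256 + 112 = 57968 = 0xE270.

E270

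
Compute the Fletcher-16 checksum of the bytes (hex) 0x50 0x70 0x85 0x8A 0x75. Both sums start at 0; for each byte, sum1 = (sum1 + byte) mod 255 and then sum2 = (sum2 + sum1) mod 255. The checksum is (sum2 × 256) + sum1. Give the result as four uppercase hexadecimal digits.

Running sums (mod 255):
  after byte 0 (0x50): sum1=80, sum2=80
  after byte 1 (0x70): sum1=192, sum2=17
  after byte 2 (0x85): sum1=70, sum2=87
  after byte 3 (0x8A): sum1=208, sum2=40
  after byte 4 (0x75): sum1=70, sum2=110
Checksum = sum2·256 + sum1 = 110·256 + 70 = 28230 = 0x6E46.

6E46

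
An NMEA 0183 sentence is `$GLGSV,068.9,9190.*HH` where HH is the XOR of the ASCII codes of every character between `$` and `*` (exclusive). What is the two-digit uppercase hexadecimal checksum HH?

4F

XOR the ASCII codes of the payload characters:
  'G' = 0x47 → acc = 0x47
  'L' = 0x4C → acc = 0x0B
  'G' = 0x47 → acc = 0x4C
  'S' = 0x53 → acc = 0x1F
  'V' = 0x56 → acc = 0x49
  ',' = 0x2C → acc = 0x65
  '0' = 0x30 → acc = 0x55
  '6' = 0x36 → acc = 0x63
  '8' = 0x38 → acc = 0x5B
  '.' = 0x2E → acc = 0x75
  '9' = 0x39 → acc = 0x4C
  ',' = 0x2C → acc = 0x60
  '9' = 0x39 → acc = 0x59
  '1' = 0x31 → acc = 0x68
  '9' = 0x39 → acc = 0x51
  '0' = 0x30 → acc = 0x61
  '.' = 0x2E → acc = 0x4F
Checksum = 0x4F.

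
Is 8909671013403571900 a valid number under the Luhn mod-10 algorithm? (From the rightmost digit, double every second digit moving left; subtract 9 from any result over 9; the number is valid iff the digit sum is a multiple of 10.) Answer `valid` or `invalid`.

From the right, keep odd positions and double even positions (subtract 9 from any doubled value over 9):
  doubled (positions 2,4,...): 0 2 1 0 6 0 5 9 9 → sum 32
  kept (positions 1,3,...): 0 9 7 3 4 1 1 6 0 8 → sum 39
Total = 71.
71 mod 10 = 1, so the number is invalid.

invalid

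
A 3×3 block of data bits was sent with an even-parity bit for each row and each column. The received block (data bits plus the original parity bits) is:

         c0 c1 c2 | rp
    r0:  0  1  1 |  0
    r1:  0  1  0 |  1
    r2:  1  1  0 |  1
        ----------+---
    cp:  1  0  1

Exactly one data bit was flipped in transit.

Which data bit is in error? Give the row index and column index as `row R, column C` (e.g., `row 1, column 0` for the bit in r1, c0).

row 2, column 1

Recompute each row's even parity and compare to rp:
  r0: data parity 0, sent rp 0 → ok
  r1: data parity 1, sent rp 1 → ok
  r2: data parity 0, sent rp 1 → mismatch
Recompute each column's even parity and compare to cp:
  c0: data parity 1, sent cp 1 → ok
  c1: data parity 1, sent cp 0 → mismatch
  c2: data parity 1, sent cp 1 → ok
Exactly one row (r2) and one column (c1) fail → the flipped bit is at their intersection.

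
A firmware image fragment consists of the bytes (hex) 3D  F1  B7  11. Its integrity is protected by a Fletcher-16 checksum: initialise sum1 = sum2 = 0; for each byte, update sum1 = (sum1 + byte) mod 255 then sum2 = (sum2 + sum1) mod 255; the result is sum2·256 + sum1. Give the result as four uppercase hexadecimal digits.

4BF7

Running sums (mod 255):
  after byte 0 (3D): sum1=61, sum2=61
  after byte 1 (F1): sum1=47, sum2=108
  after byte 2 (B7): sum1=230, sum2=83
  after byte 3 (11): sum1=247, sum2=75
Checksum = sum2·256 + sum1 = 75·256 + 247 = 19447 = 0x4BF7.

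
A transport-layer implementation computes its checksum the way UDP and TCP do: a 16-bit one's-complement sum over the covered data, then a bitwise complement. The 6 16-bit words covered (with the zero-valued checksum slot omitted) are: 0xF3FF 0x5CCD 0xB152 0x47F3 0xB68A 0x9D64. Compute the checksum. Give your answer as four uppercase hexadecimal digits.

One's-complement addition (fold any carry out of bit 15 back into bit 0):
  0xF3FF + 0x5CCD = 0x150CC → wrap carry → 0x50CD
  0x50CD + 0xB152 = 0x1021F → wrap carry → 0x0220
  0x0220 + 0x47F3 = 0x04A13
  0x4A13 + 0xB68A = 0x1009D → wrap carry → 0x009E
  0x009E + 0x9D64 = 0x09E02
One's-complement sum = 0x9E02.
Checksum = ~0x9E02 & 0xFFFF = 0x61FD.

61FD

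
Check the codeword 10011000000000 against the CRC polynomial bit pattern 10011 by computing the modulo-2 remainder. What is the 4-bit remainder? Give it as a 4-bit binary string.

Modulo-2 division of 10011000000000 by 10011:
  pos 0: 10011 XOR 10011 = 00000
Remainder = 0000 (zero — the frame passes the CRC check).

0000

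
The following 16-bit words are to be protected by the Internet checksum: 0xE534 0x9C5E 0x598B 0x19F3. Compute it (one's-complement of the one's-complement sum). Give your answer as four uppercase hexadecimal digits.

0AEE

One's-complement addition (fold any carry out of bit 15 back into bit 0):
  0xE534 + 0x9C5E = 0x18192 → wrap carry → 0x8193
  0x8193 + 0x598B = 0x0DB1E
  0xDB1E + 0x19F3 = 0x0F511
One's-complement sum = 0xF511.
Checksum = ~0xF511 & 0xFFFF = 0x0AEE.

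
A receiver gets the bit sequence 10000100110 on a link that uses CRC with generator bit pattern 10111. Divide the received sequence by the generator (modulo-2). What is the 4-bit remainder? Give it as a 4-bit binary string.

0000

Modulo-2 division of 10000100110 by 10111:
  pos 0: 10000 XOR 10111 = 00111
  pos 2: 11110 XOR 10111 = 01001
  pos 3: 10010 XOR 10111 = 00101
  pos 5: 10111 XOR 10111 = 00000
Remainder = 0000 (zero — the frame passes the CRC check).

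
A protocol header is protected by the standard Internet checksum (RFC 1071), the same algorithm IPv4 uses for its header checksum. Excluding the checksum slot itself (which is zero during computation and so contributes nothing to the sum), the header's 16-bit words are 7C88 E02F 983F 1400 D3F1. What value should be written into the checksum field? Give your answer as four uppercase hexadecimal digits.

One's-complement addition (fold any carry out of bit 15 back into bit 0):
  0x7C88 + 0xE02F = 0x15CB7 → wrap carry → 0x5CB8
  0x5CB8 + 0x983F = 0x0F4F7
  0xF4F7 + 0x1400 = 0x108F7 → wrap carry → 0x08F8
  0x08F8 + 0xD3F1 = 0x0DCE9
One's-complement sum = 0xDCE9.
Checksum = ~0xDCE9 & 0xFFFF = 0x2316.

2316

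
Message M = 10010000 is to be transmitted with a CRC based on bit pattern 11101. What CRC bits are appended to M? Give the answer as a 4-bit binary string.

Append 4 zeros: 100100000000. Divide by 11101 (XOR where the leading bit is 1):
  pos 0: 10010 XOR 11101 = 01111
  pos 1: 11110 XOR 11101 = 00011
  pos 4: 11000 XOR 11101 = 00101
  pos 6: 10100 XOR 11101 = 01001
  pos 7: 10010 XOR 11101 = 01111
Remainder (last 4 bits) = 1111. This is the CRC / FCS.

1111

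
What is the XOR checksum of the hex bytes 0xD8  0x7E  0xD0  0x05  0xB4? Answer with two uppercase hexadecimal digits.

C7

XOR the bytes together:
  start with 0xD8
  0xD8 ⊕ 0x7E = 0xA6
  0xA6 ⊕ 0xD0 = 0x76
  0x76 ⊕ 0x05 = 0x73
  0x73 ⊕ 0xB4 = 0xC7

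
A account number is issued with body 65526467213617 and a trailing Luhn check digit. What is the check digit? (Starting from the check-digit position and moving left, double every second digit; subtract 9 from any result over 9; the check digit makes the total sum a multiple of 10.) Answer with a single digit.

3

Partial digits right→left: 7 1 6 3 1 2 7 6 4 6 2 5 5 6
Double every second digit counting from the check-digit position (so the 1st, 3rd, 5th, ... of the partial from the right).
  doubled (with −9 where >9): 5 3 2 5 8 4 1 → sum 28
  kept as-is: 1 3 2 6 6 5 6 → sum 29
Total = 28 + 29 = 57.
Check digit = (10 − (57 mod 10)) mod 10 = 3.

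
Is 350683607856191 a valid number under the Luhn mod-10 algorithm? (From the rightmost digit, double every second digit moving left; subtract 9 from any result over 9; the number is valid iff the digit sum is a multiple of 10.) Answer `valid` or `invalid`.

From the right, keep odd positions and double even positions (subtract 9 from any doubled value over 9):
  doubled (positions 2,4,...): 9 3 7 0 6 3 1 → sum 29
  kept (positions 1,3,...): 1 1 5 7 6 8 0 3 → sum 31
Total = 60.
60 mod 10 = 0, so the number is valid.

valid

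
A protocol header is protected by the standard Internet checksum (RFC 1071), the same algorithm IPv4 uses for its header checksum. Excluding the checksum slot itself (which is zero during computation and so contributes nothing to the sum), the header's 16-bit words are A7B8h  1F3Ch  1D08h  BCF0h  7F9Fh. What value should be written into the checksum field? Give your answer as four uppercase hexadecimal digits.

DF72

One's-complement addition (fold any carry out of bit 15 back into bit 0):
  0xA7B8 + 0x1F3C = 0x0C6F4
  0xC6F4 + 0x1D08 = 0x0E3FC
  0xE3FC + 0xBCF0 = 0x1A0EC → wrap carry → 0xA0ED
  0xA0ED + 0x7F9F = 0x1208C → wrap carry → 0x208D
One's-complement sum = 0x208D.
Checksum = ~0x208D & 0xFFFF = 0xDF72.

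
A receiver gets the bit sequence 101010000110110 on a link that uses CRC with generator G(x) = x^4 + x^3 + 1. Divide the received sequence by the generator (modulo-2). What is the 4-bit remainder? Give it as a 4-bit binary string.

0001

Modulo-2 division of 101010000110110 by 11001:
  pos 0: 10101 XOR 11001 = 01100
  pos 1: 11000 XOR 11001 = 00001
  pos 5: 10001 XOR 11001 = 01000
  pos 6: 10001 XOR 11001 = 01000
  pos 7: 10000 XOR 11001 = 01001
  pos 8: 10011 XOR 11001 = 01010
  pos 9: 10101 XOR 11001 = 01100
  pos 10: 11000 XOR 11001 = 00001
Remainder = 0001 (nonzero — an error is detected).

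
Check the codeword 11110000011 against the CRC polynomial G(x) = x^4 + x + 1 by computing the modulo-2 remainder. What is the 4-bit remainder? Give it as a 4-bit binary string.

Modulo-2 division of 11110000011 by 10011:
  pos 0: 11110 XOR 10011 = 01101
  pos 1: 11010 XOR 10011 = 01001
  pos 2: 10010 XOR 10011 = 00001
  pos 6: 10011 XOR 10011 = 00000
Remainder = 0000 (zero — the frame passes the CRC check).

0000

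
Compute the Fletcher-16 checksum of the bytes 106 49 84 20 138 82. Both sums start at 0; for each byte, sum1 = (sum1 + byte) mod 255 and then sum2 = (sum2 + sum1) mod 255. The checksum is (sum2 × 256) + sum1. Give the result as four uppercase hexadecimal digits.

69E0

Running sums (mod 255):
  after byte 0 (106): sum1=106, sum2=106
  after byte 1 (49): sum1=155, sum2=6
  after byte 2 (84): sum1=239, sum2=245
  after byte 3 (20): sum1=4, sum2=249
  after byte 4 (138): sum1=142, sum2=136
  after byte 5 (82): sum1=224, sum2=105
Checksum = sum2·256 + sum1 = 105·256 + 224 = 27104 = 0x69E0.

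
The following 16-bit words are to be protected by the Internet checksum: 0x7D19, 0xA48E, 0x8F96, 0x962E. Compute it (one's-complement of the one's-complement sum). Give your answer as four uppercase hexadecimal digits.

B892

One's-complement addition (fold any carry out of bit 15 back into bit 0):
  0x7D19 + 0xA48E = 0x121A7 → wrap carry → 0x21A8
  0x21A8 + 0x8F96 = 0x0B13E
  0xB13E + 0x962E = 0x1476C → wrap carry → 0x476D
One's-complement sum = 0x476D.
Checksum = ~0x476D & 0xFFFF = 0xB892.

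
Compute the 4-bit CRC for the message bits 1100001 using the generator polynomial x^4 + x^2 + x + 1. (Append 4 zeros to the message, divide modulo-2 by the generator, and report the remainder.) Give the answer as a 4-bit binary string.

Append 4 zeros: 11000010000. Divide by 10111 (XOR where the leading bit is 1):
  pos 0: 11000 XOR 10111 = 01111
  pos 1: 11110 XOR 10111 = 01001
  pos 2: 10011 XOR 10111 = 00100
  pos 4: 10000 XOR 10111 = 00111
  pos 6: 11100 XOR 10111 = 01011
Remainder (last 4 bits) = 1011. This is the CRC / FCS.

1011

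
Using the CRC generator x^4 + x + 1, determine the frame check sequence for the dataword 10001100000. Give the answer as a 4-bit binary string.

Append 4 zeros: 100011000000000. Divide by 10011 (XOR where the leading bit is 1):
  pos 0: 10001 XOR 10011 = 00010
  pos 3: 10100 XOR 10011 = 00111
  pos 5: 11100 XOR 10011 = 01111
  pos 6: 11110 XOR 10011 = 01101
  pos 7: 11010 XOR 10011 = 01001
  pos 8: 10010 XOR 10011 = 00001
Remainder (last 4 bits) = 0100. This is the CRC / FCS.

0100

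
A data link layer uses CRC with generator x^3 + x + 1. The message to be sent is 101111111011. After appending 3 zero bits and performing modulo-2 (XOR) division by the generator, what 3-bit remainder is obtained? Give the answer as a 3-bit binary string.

Append 3 zeros: 101111111011000. Divide by 1011 (XOR where the leading bit is 1):
  pos 0: 1011 XOR 1011 = 0000
  pos 4: 1111 XOR 1011 = 0100
  pos 5: 1001 XOR 1011 = 0010
  pos 7: 1001 XOR 1011 = 0010
  pos 9: 1010 XOR 1011 = 0001
Remainder (last 3 bits) = 100. This is the CRC / FCS.

100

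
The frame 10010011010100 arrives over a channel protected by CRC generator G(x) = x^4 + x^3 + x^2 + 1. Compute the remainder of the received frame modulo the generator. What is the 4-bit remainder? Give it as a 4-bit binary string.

Modulo-2 division of 10010011010100 by 11101:
  pos 0: 10010 XOR 11101 = 01111
  pos 1: 11110 XOR 11101 = 00011
  pos 4: 11110 XOR 11101 = 00011
  pos 7: 11101 XOR 11101 = 00000
Remainder = 0000 (zero — the frame passes the CRC check).

0000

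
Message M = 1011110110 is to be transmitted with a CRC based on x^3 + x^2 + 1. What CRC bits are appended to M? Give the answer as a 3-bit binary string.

Append 3 zeros: 1011110110000. Divide by 1101 (XOR where the leading bit is 1):
  pos 0: 1011 XOR 1101 = 0110
  pos 1: 1101 XOR 1101 = 0000
  pos 5: 1011 XOR 1101 = 0110
  pos 6: 1100 XOR 1101 = 0001
  pos 9: 1000 XOR 1101 = 0101
Remainder (last 3 bits) = 101. This is the CRC / FCS.

101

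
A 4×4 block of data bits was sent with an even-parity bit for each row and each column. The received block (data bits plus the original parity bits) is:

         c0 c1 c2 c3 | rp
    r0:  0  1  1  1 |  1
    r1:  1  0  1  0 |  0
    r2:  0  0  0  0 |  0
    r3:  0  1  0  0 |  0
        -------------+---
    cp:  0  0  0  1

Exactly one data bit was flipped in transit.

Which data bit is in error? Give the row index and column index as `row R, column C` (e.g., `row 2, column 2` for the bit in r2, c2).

row 3, column 0

Recompute each row's even parity and compare to rp:
  r0: data parity 1, sent rp 1 → ok
  r1: data parity 0, sent rp 0 → ok
  r2: data parity 0, sent rp 0 → ok
  r3: data parity 1, sent rp 0 → mismatch
Recompute each column's even parity and compare to cp:
  c0: data parity 1, sent cp 0 → mismatch
  c1: data parity 0, sent cp 0 → ok
  c2: data parity 0, sent cp 0 → ok
  c3: data parity 1, sent cp 1 → ok
Exactly one row (r3) and one column (c0) fail → the flipped bit is at their intersection.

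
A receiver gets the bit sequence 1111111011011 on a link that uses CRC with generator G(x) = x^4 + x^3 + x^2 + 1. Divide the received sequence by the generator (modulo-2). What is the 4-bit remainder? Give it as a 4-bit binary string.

Modulo-2 division of 1111111011011 by 11101:
  pos 0: 11111 XOR 11101 = 00010
  pos 3: 10110 XOR 11101 = 01011
  pos 4: 10111 XOR 11101 = 01010
  pos 5: 10101 XOR 11101 = 01000
  pos 6: 10000 XOR 11101 = 01101
  pos 7: 11011 XOR 11101 = 00110
Remainder = 1101 (nonzero — an error is detected).

1101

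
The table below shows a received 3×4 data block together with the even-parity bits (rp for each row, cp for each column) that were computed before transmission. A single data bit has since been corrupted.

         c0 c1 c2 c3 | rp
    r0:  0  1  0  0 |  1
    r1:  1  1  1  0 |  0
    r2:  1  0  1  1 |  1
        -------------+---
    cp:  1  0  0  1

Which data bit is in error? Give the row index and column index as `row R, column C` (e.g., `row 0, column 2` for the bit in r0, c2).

row 1, column 0

Recompute each row's even parity and compare to rp:
  r0: data parity 1, sent rp 1 → ok
  r1: data parity 1, sent rp 0 → mismatch
  r2: data parity 1, sent rp 1 → ok
Recompute each column's even parity and compare to cp:
  c0: data parity 0, sent cp 1 → mismatch
  c1: data parity 0, sent cp 0 → ok
  c2: data parity 0, sent cp 0 → ok
  c3: data parity 1, sent cp 1 → ok
Exactly one row (r1) and one column (c0) fail → the flipped bit is at their intersection.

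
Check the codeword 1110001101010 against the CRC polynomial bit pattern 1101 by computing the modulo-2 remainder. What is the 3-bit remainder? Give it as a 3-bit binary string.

011

Modulo-2 division of 1110001101010 by 1101:
  pos 0: 1110 XOR 1101 = 0011
  pos 2: 1100 XOR 1101 = 0001
  pos 5: 1110 XOR 1101 = 0011
  pos 7: 1110 XOR 1101 = 0011
  pos 9: 1110 XOR 1101 = 0011
Remainder = 011 (nonzero — an error is detected).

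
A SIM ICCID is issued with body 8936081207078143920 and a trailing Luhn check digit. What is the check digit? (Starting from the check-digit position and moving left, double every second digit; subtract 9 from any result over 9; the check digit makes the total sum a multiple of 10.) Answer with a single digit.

6

Partial digits right→left: 0 2 9 3 4 1 8 7 0 7 0 2 1 8 0 6 3 9 8
Double every second digit counting from the check-digit position (so the 1st, 3rd, 5th, ... of the partial from the right).
  doubled (with −9 where >9): 0 9 8 7 0 0 2 0 6 7 → sum 39
  kept as-is: 2 3 1 7 7 2 8 6 9 → sum 45
Total = 39 + 45 = 84.
Check digit = (10 − (84 mod 10)) mod 10 = 6.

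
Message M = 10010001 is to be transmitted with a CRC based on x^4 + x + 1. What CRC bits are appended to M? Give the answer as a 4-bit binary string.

Append 4 zeros: 100100010000. Divide by 10011 (XOR where the leading bit is 1):
  pos 0: 10010 XOR 10011 = 00001
  pos 4: 10010 XOR 10011 = 00001
Remainder (last 4 bits) = 1000. This is the CRC / FCS.

1000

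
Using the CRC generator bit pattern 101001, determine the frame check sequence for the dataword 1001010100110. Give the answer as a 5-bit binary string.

Append 5 zeros: 100101010011000000. Divide by 101001 (XOR where the leading bit is 1):
  pos 0: 100101 XOR 101001 = 001100
  pos 2: 110001 XOR 101001 = 011000
  pos 3: 110000 XOR 101001 = 011001
  pos 4: 110010 XOR 101001 = 011011
  pos 5: 110111 XOR 101001 = 011110
  pos 6: 111101 XOR 101001 = 010100
  pos 7: 101000 XOR 101001 = 000001
  pos 12: 100000 XOR 101001 = 001001
Remainder (last 5 bits) = 01001. This is the CRC / FCS.

01001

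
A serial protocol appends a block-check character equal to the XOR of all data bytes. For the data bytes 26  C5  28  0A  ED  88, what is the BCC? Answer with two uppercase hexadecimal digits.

XOR the bytes together:
  start with 0x26
  0x26 ⊕ 0xC5 = 0xE3
  0xE3 ⊕ 0x28 = 0xCB
  0xCB ⊕ 0x0A = 0xC1
  0xC1 ⊕ 0xED = 0x2C
  0x2C ⊕ 0x88 = 0xA4

A4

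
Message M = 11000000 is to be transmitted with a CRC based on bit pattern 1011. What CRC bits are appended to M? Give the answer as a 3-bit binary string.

111

Append 3 zeros: 11000000000. Divide by 1011 (XOR where the leading bit is 1):
  pos 0: 1100 XOR 1011 = 0111
  pos 1: 1110 XOR 1011 = 0101
  pos 2: 1010 XOR 1011 = 0001
  pos 5: 1000 XOR 1011 = 0011
  pos 7: 1100 XOR 1011 = 0111
Remainder (last 3 bits) = 111. This is the CRC / FCS.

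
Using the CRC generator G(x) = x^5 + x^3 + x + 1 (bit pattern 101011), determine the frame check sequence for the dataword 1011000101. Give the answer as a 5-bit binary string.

01110

Append 5 zeros: 101100010100000. Divide by 101011 (XOR where the leading bit is 1):
  pos 0: 101100 XOR 101011 = 000111
  pos 3: 111010 XOR 101011 = 010001
  pos 4: 100011 XOR 101011 = 001000
  pos 6: 100000 XOR 101011 = 001011
  pos 8: 101100 XOR 101011 = 000111
Remainder (last 5 bits) = 01110. This is the CRC / FCS.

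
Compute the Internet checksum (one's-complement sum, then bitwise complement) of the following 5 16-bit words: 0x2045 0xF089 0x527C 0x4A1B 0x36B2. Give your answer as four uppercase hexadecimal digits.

1BE7

One's-complement addition (fold any carry out of bit 15 back into bit 0):
  0x2045 + 0xF089 = 0x110CE → wrap carry → 0x10CF
  0x10CF + 0x527C = 0x0634B
  0x634B + 0x4A1B = 0x0AD66
  0xAD66 + 0x36B2 = 0x0E418
One's-complement sum = 0xE418.
Checksum = ~0xE418 & 0xFFFF = 0x1BE7.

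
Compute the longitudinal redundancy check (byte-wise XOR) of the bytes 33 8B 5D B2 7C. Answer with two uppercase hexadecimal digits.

XOR the bytes together:
  start with 0x33
  0x33 ⊕ 0x8B = 0xB8
  0xB8 ⊕ 0x5D = 0xE5
  0xE5 ⊕ 0xB2 = 0x57
  0x57 ⊕ 0x7C = 0x2B

2B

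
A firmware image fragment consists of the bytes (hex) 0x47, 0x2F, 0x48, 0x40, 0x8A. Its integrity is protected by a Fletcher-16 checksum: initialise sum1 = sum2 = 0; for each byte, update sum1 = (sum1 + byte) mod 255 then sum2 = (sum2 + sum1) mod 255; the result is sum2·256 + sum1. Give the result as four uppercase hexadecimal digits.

Running sums (mod 255):
  after byte 0 (0x47): sum1=71, sum2=71
  after byte 1 (0x2F): sum1=118, sum2=189
  after byte 2 (0x48): sum1=190, sum2=124
  after byte 3 (0x40): sum1=254, sum2=123
  after byte 4 (0x8A): sum1=137, sum2=5
Checksum = sum2·256 + sum1 = 5·256 + 137 = 1417 = 0x0589.

0589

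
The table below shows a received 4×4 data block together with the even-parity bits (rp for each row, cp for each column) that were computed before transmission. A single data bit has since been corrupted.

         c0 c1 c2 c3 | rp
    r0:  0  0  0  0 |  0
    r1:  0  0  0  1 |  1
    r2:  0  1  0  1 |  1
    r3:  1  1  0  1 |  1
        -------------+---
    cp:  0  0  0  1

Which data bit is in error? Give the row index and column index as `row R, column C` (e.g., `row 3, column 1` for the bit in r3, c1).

row 2, column 0

Recompute each row's even parity and compare to rp:
  r0: data parity 0, sent rp 0 → ok
  r1: data parity 1, sent rp 1 → ok
  r2: data parity 0, sent rp 1 → mismatch
  r3: data parity 1, sent rp 1 → ok
Recompute each column's even parity and compare to cp:
  c0: data parity 1, sent cp 0 → mismatch
  c1: data parity 0, sent cp 0 → ok
  c2: data parity 0, sent cp 0 → ok
  c3: data parity 1, sent cp 1 → ok
Exactly one row (r2) and one column (c0) fail → the flipped bit is at their intersection.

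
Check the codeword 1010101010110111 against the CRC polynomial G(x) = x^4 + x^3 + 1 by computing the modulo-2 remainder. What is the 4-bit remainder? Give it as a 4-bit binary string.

1101

Modulo-2 division of 1010101010110111 by 11001:
  pos 0: 10101 XOR 11001 = 01100
  pos 1: 11000 XOR 11001 = 00001
  pos 5: 11010 XOR 11001 = 00011
  pos 8: 11110 XOR 11001 = 00111
  pos 10: 11111 XOR 11001 = 00110
Remainder = 1101 (nonzero — an error is detected).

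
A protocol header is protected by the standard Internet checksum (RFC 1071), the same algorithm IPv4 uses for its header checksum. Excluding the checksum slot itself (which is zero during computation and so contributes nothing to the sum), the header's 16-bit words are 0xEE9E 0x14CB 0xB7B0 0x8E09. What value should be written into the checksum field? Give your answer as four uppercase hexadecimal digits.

One's-complement addition (fold any carry out of bit 15 back into bit 0):
  0xEE9E + 0x14CB = 0x10369 → wrap carry → 0x036A
  0x036A + 0xB7B0 = 0x0BB1A
  0xBB1A + 0x8E09 = 0x14923 → wrap carry → 0x4924
One's-complement sum = 0x4924.
Checksum = ~0x4924 & 0xFFFF = 0xB6DB.

B6DB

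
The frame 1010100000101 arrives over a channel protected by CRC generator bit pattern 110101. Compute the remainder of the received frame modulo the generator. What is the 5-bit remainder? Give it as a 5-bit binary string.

01000

Modulo-2 division of 1010100000101 by 110101:
  pos 0: 101010 XOR 110101 = 011111
  pos 1: 111110 XOR 110101 = 001011
  pos 3: 101100 XOR 110101 = 011001
  pos 4: 110010 XOR 110101 = 000111
  pos 7: 111101 XOR 110101 = 001000
Remainder = 01000 (nonzero — an error is detected).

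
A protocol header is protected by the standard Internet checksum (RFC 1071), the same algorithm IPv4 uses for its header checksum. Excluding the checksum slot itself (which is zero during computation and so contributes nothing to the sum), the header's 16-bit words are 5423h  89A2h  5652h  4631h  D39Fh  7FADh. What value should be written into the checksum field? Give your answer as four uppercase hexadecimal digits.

3269

One's-complement addition (fold any carry out of bit 15 back into bit 0):
  0x5423 + 0x89A2 = 0x0DDC5
  0xDDC5 + 0x5652 = 0x13417 → wrap carry → 0x3418
  0x3418 + 0x4631 = 0x07A49
  0x7A49 + 0xD39F = 0x14DE8 → wrap carry → 0x4DE9
  0x4DE9 + 0x7FAD = 0x0CD96
One's-complement sum = 0xCD96.
Checksum = ~0xCD96 & 0xFFFF = 0x3269.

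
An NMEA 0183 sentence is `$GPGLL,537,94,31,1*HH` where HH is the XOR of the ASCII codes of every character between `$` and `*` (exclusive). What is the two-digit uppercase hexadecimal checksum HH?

5F

XOR the ASCII codes of the payload characters:
  'G' = 0x47 → acc = 0x47
  'P' = 0x50 → acc = 0x17
  'G' = 0x47 → acc = 0x50
  'L' = 0x4C → acc = 0x1C
  'L' = 0x4C → acc = 0x50
  ',' = 0x2C → acc = 0x7C
  '5' = 0x35 → acc = 0x49
  '3' = 0x33 → acc = 0x7A
  '7' = 0x37 → acc = 0x4D
  ',' = 0x2C → acc = 0x61
  '9' = 0x39 → acc = 0x58
  '4' = 0x34 → acc = 0x6C
  ',' = 0x2C → acc = 0x40
  '3' = 0x33 → acc = 0x73
  '1' = 0x31 → acc = 0x42
  ',' = 0x2C → acc = 0x6E
  '1' = 0x31 → acc = 0x5F
Checksum = 0x5F.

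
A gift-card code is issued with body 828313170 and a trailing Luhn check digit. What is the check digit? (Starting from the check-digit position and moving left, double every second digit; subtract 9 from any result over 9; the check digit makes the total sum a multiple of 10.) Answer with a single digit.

7

Partial digits right→left: 0 7 1 3 1 3 8 2 8
Double every second digit counting from the check-digit position (so the 1st, 3rd, 5th, ... of the partial from the right).
  doubled (with −9 where >9): 0 2 2 7 7 → sum 18
  kept as-is: 7 3 3 2 → sum 15
Total = 18 + 15 = 33.
Check digit = (10 − (33 mod 10)) mod 10 = 7.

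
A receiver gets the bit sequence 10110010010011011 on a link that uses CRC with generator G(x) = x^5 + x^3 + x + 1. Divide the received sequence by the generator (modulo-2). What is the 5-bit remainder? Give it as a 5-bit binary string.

Modulo-2 division of 10110010010011011 by 101011:
  pos 0: 101100 XOR 101011 = 000111
  pos 3: 111100 XOR 101011 = 010111
  pos 4: 101111 XOR 101011 = 000100
  pos 7: 100001 XOR 101011 = 001010
  pos 9: 101010 XOR 101011 = 000001
Remainder = 00111 (nonzero — an error is detected).

00111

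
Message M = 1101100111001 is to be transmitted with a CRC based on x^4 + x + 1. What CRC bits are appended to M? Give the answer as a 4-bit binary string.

0110

Append 4 zeros: 11011001110010000. Divide by 10011 (XOR where the leading bit is 1):
  pos 0: 11011 XOR 10011 = 01000
  pos 1: 10000 XOR 10011 = 00011
  pos 4: 11011 XOR 10011 = 01000
  pos 5: 10001 XOR 10011 = 00010
  pos 8: 10001 XOR 10011 = 00010
  pos 11: 10000 XOR 10011 = 00011
Remainder (last 4 bits) = 0110. This is the CRC / FCS.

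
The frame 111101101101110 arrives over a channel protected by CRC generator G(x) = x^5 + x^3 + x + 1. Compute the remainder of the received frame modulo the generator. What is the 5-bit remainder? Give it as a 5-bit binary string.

Modulo-2 division of 111101101101110 by 101011:
  pos 0: 111101 XOR 101011 = 010110
  pos 1: 101101 XOR 101011 = 000110
  pos 4: 110011 XOR 101011 = 011000
  pos 5: 110000 XOR 101011 = 011011
  pos 6: 110111 XOR 101011 = 011100
  pos 7: 111001 XOR 101011 = 010010
  pos 8: 100101 XOR 101011 = 001110
Remainder = 11100 (nonzero — an error is detected).

11100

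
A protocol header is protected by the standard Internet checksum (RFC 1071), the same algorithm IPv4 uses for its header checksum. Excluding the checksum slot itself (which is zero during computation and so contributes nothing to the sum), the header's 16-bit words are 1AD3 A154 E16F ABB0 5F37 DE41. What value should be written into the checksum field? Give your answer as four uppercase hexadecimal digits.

One's-complement addition (fold any carry out of bit 15 back into bit 0):
  0x1AD3 + 0xA154 = 0x0BC27
  0xBC27 + 0xE16F = 0x19D96 → wrap carry → 0x9D97
  0x9D97 + 0xABB0 = 0x14947 → wrap carry → 0x4948
  0x4948 + 0x5F37 = 0x0A87F
  0xA87F + 0xDE41 = 0x186C0 → wrap carry → 0x86C1
One's-complement sum = 0x86C1.
Checksum = ~0x86C1 & 0xFFFF = 0x793E.

793E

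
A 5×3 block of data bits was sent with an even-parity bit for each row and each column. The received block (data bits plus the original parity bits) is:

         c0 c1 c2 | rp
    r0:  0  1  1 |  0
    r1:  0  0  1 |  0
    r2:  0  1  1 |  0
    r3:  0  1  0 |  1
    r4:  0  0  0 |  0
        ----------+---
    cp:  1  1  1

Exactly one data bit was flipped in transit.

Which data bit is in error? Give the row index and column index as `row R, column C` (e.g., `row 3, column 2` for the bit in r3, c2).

row 1, column 0

Recompute each row's even parity and compare to rp:
  r0: data parity 0, sent rp 0 → ok
  r1: data parity 1, sent rp 0 → mismatch
  r2: data parity 0, sent rp 0 → ok
  r3: data parity 1, sent rp 1 → ok
  r4: data parity 0, sent rp 0 → ok
Recompute each column's even parity and compare to cp:
  c0: data parity 0, sent cp 1 → mismatch
  c1: data parity 1, sent cp 1 → ok
  c2: data parity 1, sent cp 1 → ok
Exactly one row (r1) and one column (c0) fail → the flipped bit is at their intersection.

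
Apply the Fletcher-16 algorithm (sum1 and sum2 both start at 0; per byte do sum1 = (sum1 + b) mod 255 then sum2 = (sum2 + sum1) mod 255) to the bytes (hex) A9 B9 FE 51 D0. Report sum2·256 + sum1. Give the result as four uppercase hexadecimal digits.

A784

Running sums (mod 255):
  after byte 0 (A9): sum1=169, sum2=169
  after byte 1 (B9): sum1=99, sum2=13
  after byte 2 (FE): sum1=98, sum2=111
  after byte 3 (51): sum1=179, sum2=35
  after byte 4 (D0): sum1=132, sum2=167
Checksum = sum2·256 + sum1 = 167·256 + 132 = 42884 = 0xA784.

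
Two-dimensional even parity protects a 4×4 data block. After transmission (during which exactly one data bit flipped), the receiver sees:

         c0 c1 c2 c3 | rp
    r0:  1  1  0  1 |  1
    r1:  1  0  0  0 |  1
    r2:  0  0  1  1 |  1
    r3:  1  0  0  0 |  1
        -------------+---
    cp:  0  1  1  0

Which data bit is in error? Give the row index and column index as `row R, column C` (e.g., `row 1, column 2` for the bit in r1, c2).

Recompute each row's even parity and compare to rp:
  r0: data parity 1, sent rp 1 → ok
  r1: data parity 1, sent rp 1 → ok
  r2: data parity 0, sent rp 1 → mismatch
  r3: data parity 1, sent rp 1 → ok
Recompute each column's even parity and compare to cp:
  c0: data parity 1, sent cp 0 → mismatch
  c1: data parity 1, sent cp 1 → ok
  c2: data parity 1, sent cp 1 → ok
  c3: data parity 0, sent cp 0 → ok
Exactly one row (r2) and one column (c0) fail → the flipped bit is at their intersection.

row 2, column 0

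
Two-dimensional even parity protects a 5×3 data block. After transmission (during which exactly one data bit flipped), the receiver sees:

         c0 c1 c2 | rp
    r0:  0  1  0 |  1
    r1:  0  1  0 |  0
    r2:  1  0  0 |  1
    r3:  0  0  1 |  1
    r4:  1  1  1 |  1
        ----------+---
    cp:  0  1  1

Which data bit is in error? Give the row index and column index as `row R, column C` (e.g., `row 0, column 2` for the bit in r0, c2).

row 1, column 2

Recompute each row's even parity and compare to rp:
  r0: data parity 1, sent rp 1 → ok
  r1: data parity 1, sent rp 0 → mismatch
  r2: data parity 1, sent rp 1 → ok
  r3: data parity 1, sent rp 1 → ok
  r4: data parity 1, sent rp 1 → ok
Recompute each column's even parity and compare to cp:
  c0: data parity 0, sent cp 0 → ok
  c1: data parity 1, sent cp 1 → ok
  c2: data parity 0, sent cp 1 → mismatch
Exactly one row (r1) and one column (c2) fail → the flipped bit is at their intersection.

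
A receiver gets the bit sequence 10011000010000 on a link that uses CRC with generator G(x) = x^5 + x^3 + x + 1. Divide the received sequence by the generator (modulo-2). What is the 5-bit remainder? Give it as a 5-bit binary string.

Modulo-2 division of 10011000010000 by 101011:
  pos 0: 100110 XOR 101011 = 001101
  pos 2: 110100 XOR 101011 = 011111
  pos 3: 111110 XOR 101011 = 010101
  pos 4: 101011 XOR 101011 = 000000
Remainder = 00000 (zero — the frame passes the CRC check).

00000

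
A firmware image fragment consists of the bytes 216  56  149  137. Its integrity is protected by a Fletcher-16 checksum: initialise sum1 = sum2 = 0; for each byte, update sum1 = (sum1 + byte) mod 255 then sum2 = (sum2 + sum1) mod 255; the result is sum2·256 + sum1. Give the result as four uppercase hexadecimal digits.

Running sums (mod 255):
  after byte 0 (216): sum1=216, sum2=216
  after byte 1 (56): sum1=17, sum2=233
  after byte 2 (149): sum1=166, sum2=144
  after byte 3 (137): sum1=48, sum2=192
Checksum = sum2·256 + sum1 = 192·256 + 48 = 49200 = 0xC030.

C030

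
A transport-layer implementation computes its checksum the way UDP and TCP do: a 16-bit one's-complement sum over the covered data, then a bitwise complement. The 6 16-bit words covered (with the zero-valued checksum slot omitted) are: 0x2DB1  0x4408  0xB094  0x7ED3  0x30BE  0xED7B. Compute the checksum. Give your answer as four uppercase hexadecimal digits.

40A4

One's-complement addition (fold any carry out of bit 15 back into bit 0):
  0x2DB1 + 0x4408 = 0x071B9
  0x71B9 + 0xB094 = 0x1224D → wrap carry → 0x224E
  0x224E + 0x7ED3 = 0x0A121
  0xA121 + 0x30BE = 0x0D1DF
  0xD1DF + 0xED7B = 0x1BF5A → wrap carry → 0xBF5B
One's-complement sum = 0xBF5B.
Checksum = ~0xBF5B & 0xFFFF = 0x40A4.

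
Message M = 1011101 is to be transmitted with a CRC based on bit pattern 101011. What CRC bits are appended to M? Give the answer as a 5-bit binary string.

Append 5 zeros: 101110100000. Divide by 101011 (XOR where the leading bit is 1):
  pos 0: 101110 XOR 101011 = 000101
  pos 3: 101100 XOR 101011 = 000111
  pos 6: 111000 XOR 101011 = 010011
Remainder (last 5 bits) = 10011. This is the CRC / FCS.

10011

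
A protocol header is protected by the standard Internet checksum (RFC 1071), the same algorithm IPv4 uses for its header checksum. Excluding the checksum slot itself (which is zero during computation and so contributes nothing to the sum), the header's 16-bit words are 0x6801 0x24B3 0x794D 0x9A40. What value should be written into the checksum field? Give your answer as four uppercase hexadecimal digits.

One's-complement addition (fold any carry out of bit 15 back into bit 0):
  0x6801 + 0x24B3 = 0x08CB4
  0x8CB4 + 0x794D = 0x10601 → wrap carry → 0x0602
  0x0602 + 0x9A40 = 0x0A042
One's-complement sum = 0xA042.
Checksum = ~0xA042 & 0xFFFF = 0x5FBD.

5FBD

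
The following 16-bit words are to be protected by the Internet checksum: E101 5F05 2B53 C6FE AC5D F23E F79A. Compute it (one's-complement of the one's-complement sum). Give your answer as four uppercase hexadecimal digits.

One's-complement addition (fold any carry out of bit 15 back into bit 0):
  0xE101 + 0x5F05 = 0x14006 → wrap carry → 0x4007
  0x4007 + 0x2B53 = 0x06B5A
  0x6B5A + 0xC6FE = 0x13258 → wrap carry → 0x3259
  0x3259 + 0xAC5D = 0x0DEB6
  0xDEB6 + 0xF23E = 0x1D0F4 → wrap carry → 0xD0F5
  0xD0F5 + 0xF79A = 0x1C88F → wrap carry → 0xC890
One's-complement sum = 0xC890.
Checksum = ~0xC890 & 0xFFFF = 0x376F.

376F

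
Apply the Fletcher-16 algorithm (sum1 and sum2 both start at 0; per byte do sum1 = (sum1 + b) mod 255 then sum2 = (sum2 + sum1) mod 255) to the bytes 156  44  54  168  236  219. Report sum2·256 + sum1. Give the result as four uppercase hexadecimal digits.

1170

Running sums (mod 255):
  after byte 0 (156): sum1=156, sum2=156
  after byte 1 (44): sum1=200, sum2=101
  after byte 2 (54): sum1=254, sum2=100
  after byte 3 (168): sum1=167, sum2=12
  after byte 4 (236): sum1=148, sum2=160
  after byte 5 (219): sum1=112, sum2=17
Checksum = sum2·256 + sum1 = 17·256 + 112 = 4464 = 0x1170.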